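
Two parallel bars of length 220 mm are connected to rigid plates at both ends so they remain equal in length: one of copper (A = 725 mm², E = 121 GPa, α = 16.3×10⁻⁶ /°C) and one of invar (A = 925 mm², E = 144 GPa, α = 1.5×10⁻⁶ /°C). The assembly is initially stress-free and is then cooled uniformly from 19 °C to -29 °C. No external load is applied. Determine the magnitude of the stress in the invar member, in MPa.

σ ≈ 40.6 MPa (compressive)

The copper has the larger α, so on cooling it would change length more than the invar if both were free. The rigid plates force a common final length, so the copper is put into tension and the invar into compression, with equal and opposite forces P (no external load).
Compatibility of the two members (thermal + elastic change equal): (α₁ − α₂)ΔT = P·[1/(A₁E₁) + 1/(A₂E₂)].
|α₁ − α₂|·ΔT = 14.8×10⁻⁶ × 48 = 0.0007104.
1/(A₁E₁) + 1/(A₂E₂) = 1/(725×121×10³) + 1/(925×144×10³) = 1.891×10⁻⁸ N⁻¹.
So P = 0.0007104 / 1.891×10⁻⁸ = 37.57 kN.
σ_{invar} = P/A₂ = 37570/925 = 40.62 MPa, compressive.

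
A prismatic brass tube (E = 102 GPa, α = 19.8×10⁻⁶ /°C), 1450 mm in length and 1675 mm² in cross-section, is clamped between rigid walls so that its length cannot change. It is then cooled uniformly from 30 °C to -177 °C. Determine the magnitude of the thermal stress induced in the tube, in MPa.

σ ≈ 418 MPa (tensile)

Because both ends are immovable the net strain is zero, and the suppressed thermal strain is αΔT = 19.8×10⁻⁶ × 207 = 4098.6×10⁻⁶.
Hence σ = E·αΔT = 102×10³ × 4098.6×10⁻⁶ = 418.1 MPa, tensile.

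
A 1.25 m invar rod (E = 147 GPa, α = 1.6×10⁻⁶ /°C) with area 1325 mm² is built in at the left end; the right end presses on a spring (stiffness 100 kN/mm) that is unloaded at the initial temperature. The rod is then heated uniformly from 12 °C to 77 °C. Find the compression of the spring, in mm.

δ ≈ 0.0792 mm

If the spring were absent the rod would lengthen by αΔT L = 1.6×10⁻⁶ × 65 × 1250 = 0.13 mm.
Let P be the compressive force at the spring. The rod shortens elastically by PL/(AE) and the spring compresses by P/k; together these equal δ_free.
So P = δ_free / [L/(AE) + 1/k] = 0.13 / [ 1250/(1325×147×10³) + 1/(100×10³) ].
P = 0.13 / 1.642×10⁻⁵ = 7918 N.
Spring compression = P/k = 7918/(100×10³) = 0.07918 mm.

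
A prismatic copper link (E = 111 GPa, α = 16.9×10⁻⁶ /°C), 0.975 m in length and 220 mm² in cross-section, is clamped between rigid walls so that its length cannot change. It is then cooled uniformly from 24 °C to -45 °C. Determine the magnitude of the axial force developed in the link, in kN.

P ≈ 28.5 kN (tensile)

With zero net strain, σ = E·αΔT = 111 GPa × 16.9×10⁻⁶ × 69 = 129.4 MPa.
Then P = σA = 129.4 × 220 mm² = 28.48 kN, tensile.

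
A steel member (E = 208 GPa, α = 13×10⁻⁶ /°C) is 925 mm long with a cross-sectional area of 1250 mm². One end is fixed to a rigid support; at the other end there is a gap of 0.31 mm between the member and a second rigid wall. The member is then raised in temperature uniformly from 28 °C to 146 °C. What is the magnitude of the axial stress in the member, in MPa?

Unrestrained expansion: δ_free = αΔT L = 13×10⁻⁶ × 118 × 925 = 1.419 mm.
The gap closes (δ_free > 0.31 mm) and the wall then resists a further 1.419 − 0.31 = 1.109 mm of expansion.
That suppressed elongation corresponds to σ = E·Δ/L = 208×10³ × 1.109/925 = 249.4 MPa.

σ ≈ 249 MPa (compressive)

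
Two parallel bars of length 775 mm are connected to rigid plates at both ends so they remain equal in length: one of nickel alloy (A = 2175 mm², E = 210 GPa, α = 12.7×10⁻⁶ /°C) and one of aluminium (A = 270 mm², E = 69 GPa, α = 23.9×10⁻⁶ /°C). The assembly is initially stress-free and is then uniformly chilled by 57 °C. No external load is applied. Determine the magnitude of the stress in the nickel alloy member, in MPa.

σ ≈ 5.25 MPa (compressive)

Both members must finish at the same length. With the larger α, the aluminium tends to over-contract; the plates restrain it, putting the aluminium in tension and the nickel alloy in compression. With no external load the two internal forces are equal and opposite, magnitude P.
Equating the net (thermal + elastic) strains gives |α₁ − α₂|·ΔT = P·[1/(A₁E₁) + 1/(A₂E₂)].
|α₁ − α₂|·ΔT = 11.2×10⁻⁶ × 57 = 0.0006384.
1/(A₁E₁) + 1/(A₂E₂) = 1/(2175×210×10³) + 1/(270×69×10³) = 5.587×10⁻⁸ N⁻¹.
P = 0.0006384 / 5.587×10⁻⁸ = 11430 N = 11.43 kN.
σ_{nickel alloy} = P/A₁ = 11430/2175 = 5.254 MPa, compressive.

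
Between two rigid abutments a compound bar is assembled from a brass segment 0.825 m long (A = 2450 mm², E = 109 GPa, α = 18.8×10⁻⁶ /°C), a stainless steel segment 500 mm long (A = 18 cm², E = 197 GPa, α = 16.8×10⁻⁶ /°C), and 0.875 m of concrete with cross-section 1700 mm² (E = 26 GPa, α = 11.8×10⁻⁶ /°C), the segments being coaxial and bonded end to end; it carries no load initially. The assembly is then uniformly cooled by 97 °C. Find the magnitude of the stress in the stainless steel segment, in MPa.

σ ≈ 75.9 MPa (tensile)

If the supports were absent, the total length change would be Σ αᵢΔT Lᵢ = 18.8×10⁻⁶×97×825 + 16.8×10⁻⁶×97×500 + 11.8×10⁻⁶×97×875 = 3.321 mm.
The walls prevent any net length change, so an axial force P (same in every segment) develops. Compatibility: P · Σ Lᵢ/(AᵢEᵢ) = δ_free.
The series flexibility is Σ Lᵢ/(AᵢEᵢ) = 825/(2450×109×10³) + 500/(1800×197×10³) + 875/(1700×26×10³) = 2.43×10⁻⁵ mm/N.
P = 3.321 / 2.43×10⁻⁵ = 136700 N = 136.7 kN, tensile.
σ_{stainless steel} = P / A = 136700 / 1800 = 75.93 MPa.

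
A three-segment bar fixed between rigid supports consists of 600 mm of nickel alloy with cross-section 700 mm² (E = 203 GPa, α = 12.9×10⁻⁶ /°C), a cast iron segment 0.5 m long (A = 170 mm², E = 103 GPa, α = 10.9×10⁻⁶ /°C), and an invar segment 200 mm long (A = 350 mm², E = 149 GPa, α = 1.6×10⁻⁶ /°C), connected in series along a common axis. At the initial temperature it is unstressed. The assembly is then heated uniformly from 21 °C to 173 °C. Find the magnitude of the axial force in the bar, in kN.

Free thermal expansion of the whole bar: Σ αᵢΔT Lᵢ = 12.9×10⁻⁶×152×600 + 10.9×10⁻⁶×152×500 + 1.6×10⁻⁶×152×200 = 2.054 mm.
The walls prevent any net length change, so an axial force P (same in every segment) develops. Compatibility: P · Σ Lᵢ/(AᵢEᵢ) = δ_free.
The series flexibility is Σ Lᵢ/(AᵢEᵢ) = 600/(700×203×10³) + 500/(170×103×10³) + 200/(350×149×10³) = 3.661×10⁻⁵ mm/N.
P = 2.054 / 3.661×10⁻⁵ = 56090 N = 56.09 kN, compressive.

P ≈ 56.1 kN (compressive)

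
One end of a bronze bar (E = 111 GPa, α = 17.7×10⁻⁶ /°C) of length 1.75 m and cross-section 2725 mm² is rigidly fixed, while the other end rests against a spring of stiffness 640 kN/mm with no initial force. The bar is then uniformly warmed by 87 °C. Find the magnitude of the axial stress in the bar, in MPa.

Free thermal expansion: δ_free = αΔT L = 17.7×10⁻⁶ × 87 × 1750 = 2.695 mm.
With a force P in the spring, the elastic change of the bar is PL/(AE) and that of the spring is P/k; compatibility requires their sum to equal δ_free.
So P = δ_free / [L/(AE) + 1/k] = 2.695 / [ 1750/(2725×111×10³) + 1/(640×10³) ].
P = 2.695 / 7.348×10⁻⁶ = 366700 N.
σ = P/A = 366700/2725 = 134.6 MPa.

σ ≈ 135 MPa (compressive)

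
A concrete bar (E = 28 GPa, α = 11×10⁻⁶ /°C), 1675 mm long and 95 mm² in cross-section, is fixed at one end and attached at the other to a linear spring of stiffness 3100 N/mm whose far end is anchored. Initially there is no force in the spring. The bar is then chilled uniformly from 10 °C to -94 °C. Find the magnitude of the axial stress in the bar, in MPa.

If the spring were absent the bar would shorten by αΔT L = 11×10⁻⁶ × 104 × 1675 = 1.916 mm.
Let P be the tensile force in the spring. The bar extends elastically by PL/(AE) and the spring stretches by P/k; together these equal δ_free.
P [ L/(AE) + 1/k ] = δ_free → P [ 1675/(95×28×10³) + 1/(3100) ] = 1.916.
P = 1.916 / 0.0009523 = 2012 N.
σ = P/A = 2012/95 = 21.18 MPa.

σ ≈ 21.2 MPa (tensile)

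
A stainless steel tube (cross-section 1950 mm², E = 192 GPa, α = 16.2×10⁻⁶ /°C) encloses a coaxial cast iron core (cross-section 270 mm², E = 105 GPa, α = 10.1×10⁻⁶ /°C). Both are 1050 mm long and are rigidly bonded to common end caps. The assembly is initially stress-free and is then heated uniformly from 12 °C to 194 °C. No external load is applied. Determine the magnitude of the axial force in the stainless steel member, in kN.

Both members must finish at the same length. With the larger α, the stainless steel tends to over-expand; the plates restrain it, putting the stainless steel in compression and the cast iron in tension. With no external load the two internal forces are equal and opposite, magnitude P.
Compatibility of the two members (thermal + elastic change equal): (α₁ − α₂)ΔT = P·[1/(A₁E₁) + 1/(A₂E₂)].
|α₁ − α₂|·ΔT = 6.1×10⁻⁶ × 182 = 0.00111.
1/(A₁E₁) + 1/(A₂E₂) = 1/(1950×192×10³) + 1/(270×105×10³) = 3.794×10⁻⁸ N⁻¹.
So P = 0.00111 / 3.794×10⁻⁸ = 29.26 kN.

P ≈ 29.3 kN (compressive in the stainless steel)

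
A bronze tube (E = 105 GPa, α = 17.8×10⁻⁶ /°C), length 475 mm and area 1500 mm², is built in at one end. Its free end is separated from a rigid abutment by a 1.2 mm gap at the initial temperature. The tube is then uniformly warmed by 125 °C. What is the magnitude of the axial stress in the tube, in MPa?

σ ≈ 0 MPa

If the wall were absent the tube would grow by αΔT L = 17.8×10⁻⁶ × 125 × 475 = 1.057 mm.
Since δ_free = 1.06 mm is less than the 1.2 mm gap, the tube never touches the wall. No axial force develops.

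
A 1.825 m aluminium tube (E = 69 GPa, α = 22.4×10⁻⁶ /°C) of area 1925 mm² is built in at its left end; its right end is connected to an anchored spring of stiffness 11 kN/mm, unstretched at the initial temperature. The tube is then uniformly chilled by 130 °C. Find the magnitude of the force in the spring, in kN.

Free thermal contraction: δ_free = αΔT L = 22.4×10⁻⁶ × 130 × 1825 = 5.314 mm.
With a force P in the spring, the elastic change of the tube is PL/(AE) and that of the spring is P/k; compatibility requires their sum to equal δ_free.
P [ L/(AE) + 1/k ] = δ_free → P [ 1825/(1925×69×10³) + 1/(11×10³) ] = 5.314.
P = 5.314 / 0.0001046 = 50780 N.

P ≈ 50.8 kN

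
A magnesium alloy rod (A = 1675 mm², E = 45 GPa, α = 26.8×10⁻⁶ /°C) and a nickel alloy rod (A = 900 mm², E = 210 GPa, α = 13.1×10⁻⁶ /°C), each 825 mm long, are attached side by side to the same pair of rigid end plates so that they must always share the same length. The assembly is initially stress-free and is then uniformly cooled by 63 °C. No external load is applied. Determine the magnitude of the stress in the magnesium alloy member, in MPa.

σ ≈ 27.8 MPa (tensile)

The magnesium alloy has the larger α, so on cooling it would change length more than the nickel alloy if both were free. The rigid plates force a common final length, so the magnesium alloy is put into tension and the nickel alloy into compression, with equal and opposite forces P (no external load).
Equating the net (thermal + elastic) strains gives |α₁ − α₂|·ΔT = P·[1/(A₁E₁) + 1/(A₂E₂)].
|α₁ − α₂|·ΔT = 13.7×10⁻⁶ × 63 = 0.0008631.
1/(A₁E₁) + 1/(A₂E₂) = 1/(1675×45×10³) + 1/(900×210×10³) = 1.856×10⁻⁸ N⁻¹.
P = 0.0008631 / 1.856×10⁻⁸ = 46510 N = 46.51 kN.
σ_{magnesium alloy} = P/A₁ = 46510/1675 = 27.77 MPa, tensile.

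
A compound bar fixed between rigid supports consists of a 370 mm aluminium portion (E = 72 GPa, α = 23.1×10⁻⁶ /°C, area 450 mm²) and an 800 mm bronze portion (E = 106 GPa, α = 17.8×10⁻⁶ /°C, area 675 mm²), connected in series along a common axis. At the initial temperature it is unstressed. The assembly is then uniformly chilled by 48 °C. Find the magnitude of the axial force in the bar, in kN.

P ≈ 48.4 kN (tensile)

With the walls removed the bar would change length by δ_free = Σ αᵢΔT Lᵢ = 23.1×10⁻⁶×48×370 + 17.8×10⁻⁶×48×800 = 1.094 mm.
The rigid supports impose zero overall length change; the single axial force P common to all segments must satisfy P Σ Lᵢ/(AᵢEᵢ) = δ_free.
Σ Lᵢ/(AᵢEᵢ) = 370/(450×72×10³) + 800/(675×106×10³) = 2.26×10⁻⁵ mm/N.
P = 1.094 / 2.26×10⁻⁵ = 48400 N = 48.4 kN, tensile.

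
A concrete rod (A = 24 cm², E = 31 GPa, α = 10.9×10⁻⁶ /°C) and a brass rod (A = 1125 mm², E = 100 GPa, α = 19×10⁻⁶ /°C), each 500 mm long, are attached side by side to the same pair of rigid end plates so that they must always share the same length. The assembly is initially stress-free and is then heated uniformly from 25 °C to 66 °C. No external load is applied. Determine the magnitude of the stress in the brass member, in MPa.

Equilibrium of a rigid end plate with no external load gives equal and opposite internal forces ±P in the two members. Since α_{brass} > α_{concrete}, heating drives the brass into compression and the concrete into tension.
Compatibility of the two members (thermal + elastic change equal): (α₁ − α₂)ΔT = P·[1/(A₁E₁) + 1/(A₂E₂)].
|α₁ − α₂|·ΔT = 8.1×10⁻⁶ × 41 = 0.0003321.
1/(A₁E₁) + 1/(A₂E₂) = 1/(2400×31×10³) + 1/(1125×100×10³) = 2.233×10⁻⁸ N⁻¹.
So P = 0.0003321 / 2.233×10⁻⁸ = 14.87 kN.
σ_{brass} = P/A₂ = 14870/1125 = 13.22 MPa, compressive.

σ ≈ 13.2 MPa (compressive)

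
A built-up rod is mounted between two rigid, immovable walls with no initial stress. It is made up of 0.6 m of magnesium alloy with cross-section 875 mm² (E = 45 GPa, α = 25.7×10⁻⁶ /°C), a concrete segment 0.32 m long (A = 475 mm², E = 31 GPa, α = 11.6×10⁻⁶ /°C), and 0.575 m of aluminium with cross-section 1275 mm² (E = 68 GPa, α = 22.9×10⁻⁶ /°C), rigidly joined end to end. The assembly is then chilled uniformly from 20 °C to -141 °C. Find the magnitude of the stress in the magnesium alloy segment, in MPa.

σ ≈ 136 MPa (tensile)

With the walls removed the bar would change length by δ_free = Σ αᵢΔT Lᵢ = 25.7×10⁻⁶×161×600 + 11.6×10⁻⁶×161×320 + 22.9×10⁻⁶×161×575 = 5.2 mm.
The rigid supports impose zero overall length change; the single axial force P common to all segments must satisfy P Σ Lᵢ/(AᵢEᵢ) = δ_free.
The series flexibility is Σ Lᵢ/(AᵢEᵢ) = 600/(875×45×10³) + 320/(475×31×10³) + 575/(1275×68×10³) = 4.36×10⁻⁵ mm/N.
Hence P = δ_free / Σ(L/AE) = 5.2/4.36×10⁻⁵ = 119.3 kN (tensile).
σ_{magnesium alloy} = P / A = 119300 / 875 = 136.3 MPa.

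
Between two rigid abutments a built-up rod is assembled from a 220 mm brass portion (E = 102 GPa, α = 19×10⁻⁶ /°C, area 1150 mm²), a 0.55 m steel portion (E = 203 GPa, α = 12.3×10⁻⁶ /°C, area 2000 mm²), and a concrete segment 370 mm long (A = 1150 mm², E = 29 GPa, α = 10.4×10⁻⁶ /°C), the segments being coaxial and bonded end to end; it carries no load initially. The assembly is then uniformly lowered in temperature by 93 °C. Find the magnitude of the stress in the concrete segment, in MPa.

σ ≈ 83.5 MPa (tensile)

With the walls removed the bar would change length by δ_free = Σ αᵢΔT Lᵢ = 19×10⁻⁶×93×220 + 12.3×10⁻⁶×93×550 + 10.4×10⁻⁶×93×370 = 1.376 mm.
The rigid supports impose zero overall length change; the single axial force P common to all segments must satisfy P Σ Lᵢ/(AᵢEᵢ) = δ_free.
The series flexibility is Σ Lᵢ/(AᵢEᵢ) = 220/(1150×102×10³) + 550/(2000×203×10³) + 370/(1150×29×10³) = 1.432×10⁻⁵ mm/N.
So P = 1.376 / 1.432×10⁻⁵ = 96.04 kN, tensile.
σ_{concrete} = P / A = 96040 / 1150 = 83.51 MPa.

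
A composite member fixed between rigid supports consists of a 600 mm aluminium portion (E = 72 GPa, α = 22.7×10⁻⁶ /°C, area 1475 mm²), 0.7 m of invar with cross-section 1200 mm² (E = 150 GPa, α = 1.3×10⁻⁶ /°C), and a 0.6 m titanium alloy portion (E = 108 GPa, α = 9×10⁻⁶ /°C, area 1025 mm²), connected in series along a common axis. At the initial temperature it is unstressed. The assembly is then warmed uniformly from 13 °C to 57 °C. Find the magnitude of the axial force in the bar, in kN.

With the walls removed the bar would change length by δ_free = Σ αᵢΔT Lᵢ = 22.7×10⁻⁶×44×600 + 1.3×10⁻⁶×44×700 + 9×10⁻⁶×44×600 = 0.8769 mm.
Since the ends are fixed, an axial force P builds up, equal in every segment, with P · Σ Lᵢ/(AᵢEᵢ) = δ_free.
The series flexibility is Σ Lᵢ/(AᵢEᵢ) = 600/(1475×72×10³) + 700/(1200×150×10³) + 600/(1025×108×10³) = 1.496×10⁻⁵ mm/N.
P = 0.8769 / 1.496×10⁻⁵ = 58620 N = 58.62 kN, compressive.

P ≈ 58.6 kN (compressive)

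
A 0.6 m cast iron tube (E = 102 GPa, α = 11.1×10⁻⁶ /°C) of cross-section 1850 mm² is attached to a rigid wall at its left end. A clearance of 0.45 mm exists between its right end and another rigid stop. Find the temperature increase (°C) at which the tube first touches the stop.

ΔT ≈ 67.6 °C

Contact occurs when the free expansion equals the gap: αΔT L = 0.45 mm.
So ΔT = g/(αL) = 0.45/(11.1×10⁻⁶ × 600) = 67.57 °C.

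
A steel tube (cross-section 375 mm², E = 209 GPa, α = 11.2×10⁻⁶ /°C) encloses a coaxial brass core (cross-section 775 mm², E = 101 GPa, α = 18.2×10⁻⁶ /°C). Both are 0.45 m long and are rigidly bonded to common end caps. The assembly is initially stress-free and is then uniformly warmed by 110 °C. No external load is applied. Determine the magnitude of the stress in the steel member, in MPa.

Both members must finish at the same length. With the larger α, the brass tends to over-expand; the plates restrain it, putting the brass in compression and the steel in tension. With no external load the two internal forces are equal and opposite, magnitude P.
Setting the final lengths equal and cancelling L: (α₁ − α₂)ΔT = P/(A₁E₁) + P/(A₂E₂).
|α₁ − α₂|·ΔT = 7×10⁻⁶ × 110 = 0.00077.
1/(A₁E₁) + 1/(A₂E₂) = 1/(375×209×10³) + 1/(775×101×10³) = 2.553×10⁻⁸ N⁻¹.
P = 0.00077 / 2.553×10⁻⁸ = 30160 N = 30.16 kN.
σ_{steel} = P/A₁ = 30160/375 = 80.41 MPa, tensile.

σ ≈ 80.4 MPa (tensile)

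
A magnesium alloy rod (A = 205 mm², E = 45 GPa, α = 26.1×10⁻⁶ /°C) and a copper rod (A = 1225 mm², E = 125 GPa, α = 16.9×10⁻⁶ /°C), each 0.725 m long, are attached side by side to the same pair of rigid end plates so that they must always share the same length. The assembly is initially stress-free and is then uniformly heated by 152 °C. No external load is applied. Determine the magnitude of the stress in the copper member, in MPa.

The magnesium alloy has the larger α, so on heating it would change length more than the copper if both were free. The rigid plates force a common final length, so the magnesium alloy is put into compression and the copper into tension, with equal and opposite forces P (no external load).
Compatibility of the two members (thermal + elastic change equal): (α₁ − α₂)ΔT = P·[1/(A₁E₁) + 1/(A₂E₂)].
|α₁ − α₂|·ΔT = 9.2×10⁻⁶ × 152 = 0.001398.
1/(A₁E₁) + 1/(A₂E₂) = 1/(205×45×10³) + 1/(1225×125×10³) = 1.149×10⁻⁷ N⁻¹.
P = 0.001398 / 1.149×10⁻⁷ = 12170 N = 12.17 kN.
σ_{copper} = P/A₂ = 12170/1225 = 9.932 MPa, tensile.

σ ≈ 9.93 MPa (tensile)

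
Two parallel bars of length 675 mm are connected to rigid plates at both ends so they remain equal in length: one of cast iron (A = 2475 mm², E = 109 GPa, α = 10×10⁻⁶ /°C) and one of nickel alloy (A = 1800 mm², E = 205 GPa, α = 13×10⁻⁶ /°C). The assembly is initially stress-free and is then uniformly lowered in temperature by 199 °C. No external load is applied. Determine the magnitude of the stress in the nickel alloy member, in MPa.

Both members must finish at the same length. With the larger α, the nickel alloy tends to over-contract; the plates restrain it, putting the nickel alloy in tension and the cast iron in compression. With no external load the two internal forces are equal and opposite, magnitude P.
Compatibility of the two members (thermal + elastic change equal): (α₁ − α₂)ΔT = P·[1/(A₁E₁) + 1/(A₂E₂)].
|α₁ − α₂|·ΔT = 3×10⁻⁶ × 199 = 0.000597.
1/(A₁E₁) + 1/(A₂E₂) = 1/(2475×109×10³) + 1/(1800×205×10³) = 6.417×10⁻⁹ N⁻¹.
So P = 0.000597 / 6.417×10⁻⁹ = 93.04 kN.
σ_{nickel alloy} = P/A₂ = 93040/1800 = 51.69 MPa, tensile.

σ ≈ 51.7 MPa (tensile)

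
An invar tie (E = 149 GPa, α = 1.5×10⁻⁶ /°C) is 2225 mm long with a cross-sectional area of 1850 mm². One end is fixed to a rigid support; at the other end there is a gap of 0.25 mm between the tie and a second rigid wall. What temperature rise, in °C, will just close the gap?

The gap closes when αΔT L = 0.25 mm, since the tie is still unstressed at that instant.
So ΔT = g/(αL) = 0.25/(1.5×10⁻⁶ × 2225) = 74.91 °C.

ΔT ≈ 74.9 °C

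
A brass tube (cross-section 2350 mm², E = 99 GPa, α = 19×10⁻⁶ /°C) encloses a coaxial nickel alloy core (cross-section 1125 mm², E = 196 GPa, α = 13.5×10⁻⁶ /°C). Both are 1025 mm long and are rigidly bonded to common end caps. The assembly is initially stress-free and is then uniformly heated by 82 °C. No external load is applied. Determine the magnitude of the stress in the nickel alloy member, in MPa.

The brass has the larger α, so on heating it would change length more than the nickel alloy if both were free. The rigid plates force a common final length, so the brass is put into compression and the nickel alloy into tension, with equal and opposite forces P (no external load).
Equating the net (thermal + elastic) strains gives |α₁ − α₂|·ΔT = P·[1/(A₁E₁) + 1/(A₂E₂)].
|α₁ − α₂|·ΔT = 5.5×10⁻⁶ × 82 = 0.000451.
1/(A₁E₁) + 1/(A₂E₂) = 1/(2350×99×10³) + 1/(1125×196×10³) = 8.833×10⁻⁹ N⁻¹.
P = 0.000451 / 8.833×10⁻⁹ = 51060 N = 51.06 kN.
σ_{nickel alloy} = P/A₂ = 51060/1125 = 45.38 MPa, tensile.

σ ≈ 45.4 MPa (tensile)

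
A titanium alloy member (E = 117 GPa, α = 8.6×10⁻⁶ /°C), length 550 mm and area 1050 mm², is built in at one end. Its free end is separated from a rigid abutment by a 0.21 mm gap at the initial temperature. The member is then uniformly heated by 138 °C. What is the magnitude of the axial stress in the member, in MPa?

Free thermal elongation = αΔT L = 8.6×10⁻⁶ × 138 × 550 = 0.6527 mm.
After closing the 0.21 mm clearance, 0.6527 − 0.21 = 0.4427 mm of expansion remains to be suppressed by the wall.
Compatibility: PL/(AE) = 0.4427 mm, so σ = P/A = E × (0.4427/550) = 94.18 MPa.

σ ≈ 94.2 MPa (compressive)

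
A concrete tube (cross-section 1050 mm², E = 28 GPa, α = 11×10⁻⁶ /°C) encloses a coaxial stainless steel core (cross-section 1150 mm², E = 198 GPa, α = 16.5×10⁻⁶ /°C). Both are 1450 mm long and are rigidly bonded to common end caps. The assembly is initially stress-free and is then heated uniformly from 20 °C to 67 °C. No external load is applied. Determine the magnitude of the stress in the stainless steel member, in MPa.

Equilibrium of a rigid end plate with no external load gives equal and opposite internal forces ±P in the two members. Since α_{stainless steel} > α_{concrete}, heating drives the stainless steel into compression and the concrete into tension.
Compatibility of the two members (thermal + elastic change equal): (α₁ − α₂)ΔT = P·[1/(A₁E₁) + 1/(A₂E₂)].
|α₁ − α₂|·ΔT = 5.5×10⁻⁶ × 47 = 0.0002585.
1/(A₁E₁) + 1/(A₂E₂) = 1/(1050×28×10³) + 1/(1150×198×10³) = 3.841×10⁻⁸ N⁻¹.
P = 0.0002585 / 3.841×10⁻⁸ = 6731 N = 6.731 kN.
σ_{stainless steel} = P/A₂ = 6731/1150 = 5.853 MPa, compressive.

σ ≈ 5.85 MPa (compressive)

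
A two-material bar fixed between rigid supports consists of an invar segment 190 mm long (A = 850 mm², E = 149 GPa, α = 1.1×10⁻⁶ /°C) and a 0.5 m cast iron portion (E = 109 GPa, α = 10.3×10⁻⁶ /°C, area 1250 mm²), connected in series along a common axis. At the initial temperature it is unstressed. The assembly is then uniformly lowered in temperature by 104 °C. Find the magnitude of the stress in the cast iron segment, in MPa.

σ ≈ 86.2 MPa (tensile)

If the supports were absent, the total length change would be Σ αᵢΔT Lᵢ = 1.1×10⁻⁶×104×190 + 10.3×10⁻⁶×104×500 = 0.5573 mm.
The walls prevent any net length change, so an axial force P (same in every segment) develops. Compatibility: P · Σ Lᵢ/(AᵢEᵢ) = δ_free.
Σ Lᵢ/(AᵢEᵢ) = 190/(850×149×10³) + 500/(1250×109×10³) = 5.17×10⁻⁶ mm/N.
Hence P = δ_free / Σ(L/AE) = 0.5573/5.17×10⁻⁶ = 107.8 kN (tensile).
σ_{cast iron} = P / A = 107800 / 1250 = 86.24 MPa.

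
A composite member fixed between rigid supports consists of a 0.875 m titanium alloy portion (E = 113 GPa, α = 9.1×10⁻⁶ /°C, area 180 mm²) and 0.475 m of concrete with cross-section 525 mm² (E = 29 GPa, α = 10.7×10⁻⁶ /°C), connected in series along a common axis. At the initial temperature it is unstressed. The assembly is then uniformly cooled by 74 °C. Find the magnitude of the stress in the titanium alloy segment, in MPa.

Free thermal contraction of the whole bar: Σ αᵢΔT Lᵢ = 9.1×10⁻⁶×74×875 + 10.7×10⁻⁶×74×475 = 0.9653 mm.
The rigid supports impose zero overall length change; the single axial force P common to all segments must satisfy P Σ Lᵢ/(AᵢEᵢ) = δ_free.
The series flexibility is Σ Lᵢ/(AᵢEᵢ) = 875/(180×113×10³) + 475/(525×29×10³) = 7.422×10⁻⁵ mm/N.
P = 0.9653 / 7.422×10⁻⁵ = 13010 N = 13.01 kN, tensile.
σ_{titanium alloy} = P / A = 13010 / 180 = 72.26 MPa.

σ ≈ 72.3 MPa (tensile)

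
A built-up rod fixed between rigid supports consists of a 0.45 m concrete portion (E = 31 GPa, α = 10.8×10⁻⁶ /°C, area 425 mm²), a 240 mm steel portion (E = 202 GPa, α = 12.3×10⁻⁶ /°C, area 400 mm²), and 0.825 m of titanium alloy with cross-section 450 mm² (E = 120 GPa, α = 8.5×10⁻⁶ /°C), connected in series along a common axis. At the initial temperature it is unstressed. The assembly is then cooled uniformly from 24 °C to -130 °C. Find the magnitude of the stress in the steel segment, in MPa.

With the walls removed the bar would change length by δ_free = Σ αᵢΔT Lᵢ = 10.8×10⁻⁶×154×450 + 12.3×10⁻⁶×154×240 + 8.5×10⁻⁶×154×825 = 2.283 mm.
The rigid supports impose zero overall length change; the single axial force P common to all segments must satisfy P Σ Lᵢ/(AᵢEᵢ) = δ_free.
Σ Lᵢ/(AᵢEᵢ) = 450/(425×31×10³) + 240/(400×202×10³) + 825/(450×120×10³) = 5.24×10⁻⁵ mm/N.
P = 2.283 / 5.24×10⁻⁵ = 43570 N = 43.57 kN, tensile.
σ_{steel} = P / A = 43570 / 400 = 108.9 MPa.

σ ≈ 109 MPa (tensile)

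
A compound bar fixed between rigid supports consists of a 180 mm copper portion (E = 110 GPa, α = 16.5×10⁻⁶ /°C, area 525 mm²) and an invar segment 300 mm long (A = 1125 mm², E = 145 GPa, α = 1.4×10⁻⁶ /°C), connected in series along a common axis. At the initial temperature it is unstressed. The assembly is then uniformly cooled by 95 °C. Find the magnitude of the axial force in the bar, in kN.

P ≈ 65 kN (tensile)

Free thermal contraction of the whole bar: Σ αᵢΔT Lᵢ = 16.5×10⁻⁶×95×180 + 1.4×10⁻⁶×95×300 = 0.322 mm.
The rigid supports impose zero overall length change; the single axial force P common to all segments must satisfy P Σ Lᵢ/(AᵢEᵢ) = δ_free.
Σ Lᵢ/(AᵢEᵢ) = 180/(525×110×10³) + 300/(1125×145×10³) = 4.956×10⁻⁶ mm/N.
So P = 0.322 / 4.956×10⁻⁶ = 64.98 kN, tensile.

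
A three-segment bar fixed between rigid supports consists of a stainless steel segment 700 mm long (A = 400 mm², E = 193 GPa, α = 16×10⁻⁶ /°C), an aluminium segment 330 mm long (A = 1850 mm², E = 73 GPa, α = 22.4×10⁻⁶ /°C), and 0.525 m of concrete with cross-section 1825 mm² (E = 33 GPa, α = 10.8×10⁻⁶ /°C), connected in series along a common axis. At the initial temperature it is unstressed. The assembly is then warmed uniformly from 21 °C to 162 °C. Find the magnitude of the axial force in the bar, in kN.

With the walls removed the bar would change length by δ_free = Σ αᵢΔT Lᵢ = 16×10⁻⁶×141×700 + 22.4×10⁻⁶×141×330 + 10.8×10⁻⁶×141×525 = 3.421 mm.
The walls prevent any net length change, so an axial force P (same in every segment) develops. Compatibility: P · Σ Lᵢ/(AᵢEᵢ) = δ_free.
The series flexibility is Σ Lᵢ/(AᵢEᵢ) = 700/(400×193×10³) + 330/(1850×73×10³) + 525/(1825×33×10³) = 2.023×10⁻⁵ mm/N.
Hence P = δ_free / Σ(L/AE) = 3.421/2.023×10⁻⁵ = 169.1 kN (compressive).

P ≈ 169 kN (compressive)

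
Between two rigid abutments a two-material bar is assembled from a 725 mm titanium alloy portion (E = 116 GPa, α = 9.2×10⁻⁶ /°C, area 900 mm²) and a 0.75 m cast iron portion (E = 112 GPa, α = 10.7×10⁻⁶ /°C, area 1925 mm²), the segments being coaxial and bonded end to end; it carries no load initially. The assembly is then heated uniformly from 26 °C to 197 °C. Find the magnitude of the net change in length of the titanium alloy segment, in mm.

Free thermal expansion of the whole bar: Σ αᵢΔT Lᵢ = 9.2×10⁻⁶×171×725 + 10.7×10⁻⁶×171×750 = 2.513 mm.
The rigid supports impose zero overall length change; the single axial force P common to all segments must satisfy P Σ Lᵢ/(AᵢEᵢ) = δ_free.
Σ Lᵢ/(AᵢEᵢ) = 725/(900×116×10³) + 750/(1925×112×10³) = 1.042×10⁻⁵ mm/N.
P = 2.513 / 1.042×10⁻⁵ = 241100 N = 241.1 kN, compressive.
For the titanium alloy segment, free thermal change = 9.2×10⁻⁶×171×725 = 1.141 mm and elastic change from P = 241100×725/(900×116×10³) = 1.674 mm; these oppose, so the net change is 0.534 mm (segment shortens).

|ΔL| ≈ 0.534 mm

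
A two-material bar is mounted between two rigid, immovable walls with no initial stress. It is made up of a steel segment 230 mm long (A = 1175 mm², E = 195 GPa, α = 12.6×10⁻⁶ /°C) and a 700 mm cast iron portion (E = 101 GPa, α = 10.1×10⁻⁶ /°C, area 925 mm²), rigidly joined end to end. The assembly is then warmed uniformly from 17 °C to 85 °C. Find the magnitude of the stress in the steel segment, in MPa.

σ ≈ 67.9 MPa (compressive)

If the supports were absent, the total length change would be Σ αᵢΔT Lᵢ = 12.6×10⁻⁶×68×230 + 10.1×10⁻⁶×68×700 = 0.6778 mm.
The walls prevent any net length change, so an axial force P (same in every segment) develops. Compatibility: P · Σ Lᵢ/(AᵢEᵢ) = δ_free.
Σ Lᵢ/(AᵢEᵢ) = 230/(1175×195×10³) + 700/(925×101×10³) = 8.496×10⁻⁶ mm/N.
Hence P = δ_free / Σ(L/AE) = 0.6778/8.496×10⁻⁶ = 79.78 kN (compressive).
σ_{steel} = P / A = 79780 / 1175 = 67.9 MPa.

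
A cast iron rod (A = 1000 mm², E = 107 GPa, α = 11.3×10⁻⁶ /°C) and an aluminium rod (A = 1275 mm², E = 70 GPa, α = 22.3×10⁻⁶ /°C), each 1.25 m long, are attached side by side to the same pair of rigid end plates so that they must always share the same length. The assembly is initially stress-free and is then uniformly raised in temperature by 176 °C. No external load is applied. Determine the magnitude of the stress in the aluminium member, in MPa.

σ ≈ 73.9 MPa (compressive)

Both members must finish at the same length. With the larger α, the aluminium tends to over-expand; the plates restrain it, putting the aluminium in compression and the cast iron in tension. With no external load the two internal forces are equal and opposite, magnitude P.
Equating the net (thermal + elastic) strains gives |α₁ − α₂|·ΔT = P·[1/(A₁E₁) + 1/(A₂E₂)].
|α₁ − α₂|·ΔT = 11×10⁻⁶ × 176 = 0.001936.
1/(A₁E₁) + 1/(A₂E₂) = 1/(1000×107×10³) + 1/(1275×70×10³) = 2.055×10⁻⁸ N⁻¹.
P = 0.001936 / 2.055×10⁻⁸ = 94210 N = 94.21 kN.
σ_{aluminium} = P/A₂ = 94210/1275 = 73.89 MPa, compressive.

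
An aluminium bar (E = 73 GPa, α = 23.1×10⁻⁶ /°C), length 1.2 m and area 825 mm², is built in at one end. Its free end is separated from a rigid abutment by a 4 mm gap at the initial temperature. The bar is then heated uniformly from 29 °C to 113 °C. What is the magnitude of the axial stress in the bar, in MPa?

Free thermal elongation = αΔT L = 23.1×10⁻⁶ × 84 × 1200 = 2.328 mm.
Since δ_free = 2.33 mm is less than the 4 mm gap, the bar never touches the wall. No axial force develops.

σ ≈ 0 MPa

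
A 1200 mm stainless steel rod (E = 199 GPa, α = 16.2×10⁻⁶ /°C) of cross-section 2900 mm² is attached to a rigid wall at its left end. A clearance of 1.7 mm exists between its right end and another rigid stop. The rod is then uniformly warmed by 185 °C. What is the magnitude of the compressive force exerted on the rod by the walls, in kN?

Free thermal elongation = αΔT L = 16.2×10⁻⁶ × 185 × 1200 = 3.596 mm.
After closing the 1.7 mm clearance, 3.596 − 1.7 = 1.896 mm of expansion remains to be suppressed by the wall.
So σ = E(δ_free − g)/L = 199×10³ × 1.896/1200 = 314.5 MPa.
P = σA = 314.5 × 2900 = 912 kN.

P ≈ 912 kN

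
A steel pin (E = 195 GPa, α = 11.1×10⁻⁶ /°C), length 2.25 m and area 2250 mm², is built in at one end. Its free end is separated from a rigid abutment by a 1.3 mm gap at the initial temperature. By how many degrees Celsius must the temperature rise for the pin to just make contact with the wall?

The gap closes when αΔT L = 1.3 mm, since the pin is still unstressed at that instant.
ΔT = 1.3 / (11.1×10⁻⁶ × 2250) = 52.05 °C.

ΔT ≈ 52.1 °C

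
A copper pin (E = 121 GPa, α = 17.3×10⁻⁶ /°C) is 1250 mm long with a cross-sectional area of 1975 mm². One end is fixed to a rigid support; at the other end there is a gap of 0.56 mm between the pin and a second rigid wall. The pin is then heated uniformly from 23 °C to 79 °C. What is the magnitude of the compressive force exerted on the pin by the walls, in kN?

P ≈ 124 kN

If the wall were absent the pin would grow by αΔT L = 17.3×10⁻⁶ × 56 × 1250 = 1.211 mm.
The gap closes (δ_free > 0.56 mm) and the wall then resists a further 1.211 − 0.56 = 0.651 mm of expansion.
So σ = E(δ_free − g)/L = 121×10³ × 0.651/1250 = 63.02 MPa.
Force on the wall = σA = 63.02 × 1975 mm² = 124.5 kN.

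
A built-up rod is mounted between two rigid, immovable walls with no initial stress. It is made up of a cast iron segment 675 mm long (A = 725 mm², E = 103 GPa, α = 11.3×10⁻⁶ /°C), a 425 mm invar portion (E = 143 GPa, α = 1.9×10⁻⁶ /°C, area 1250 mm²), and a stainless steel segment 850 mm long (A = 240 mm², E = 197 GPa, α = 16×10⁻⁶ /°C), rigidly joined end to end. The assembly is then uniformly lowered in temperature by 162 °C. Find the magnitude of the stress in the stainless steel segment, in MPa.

σ ≈ 506 MPa (tensile)

Free thermal contraction of the whole bar: Σ αᵢΔT Lᵢ = 11.3×10⁻⁶×162×675 + 1.9×10⁻⁶×162×425 + 16×10⁻⁶×162×850 = 3.57 mm.
The walls prevent any net length change, so an axial force P (same in every segment) develops. Compatibility: P · Σ Lᵢ/(AᵢEᵢ) = δ_free.
The series flexibility is Σ Lᵢ/(AᵢEᵢ) = 675/(725×103×10³) + 425/(1250×143×10³) + 850/(240×197×10³) = 2.939×10⁻⁵ mm/N.
P = 3.57 / 2.939×10⁻⁵ = 121400 N = 121.4 kN, tensile.
σ_{stainless steel} = P / A = 121400 / 240 = 506 MPa.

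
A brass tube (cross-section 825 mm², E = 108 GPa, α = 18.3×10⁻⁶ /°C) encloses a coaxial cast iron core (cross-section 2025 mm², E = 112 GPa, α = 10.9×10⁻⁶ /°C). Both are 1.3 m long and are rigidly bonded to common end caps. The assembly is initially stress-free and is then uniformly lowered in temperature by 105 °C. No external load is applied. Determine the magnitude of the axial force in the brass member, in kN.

P ≈ 49.7 kN (tensile in the brass)

The brass has the larger α, so on cooling it would change length more than the cast iron if both were free. The rigid plates force a common final length, so the brass is put into tension and the cast iron into compression, with equal and opposite forces P (no external load).
Compatibility of the two members (thermal + elastic change equal): (α₁ − α₂)ΔT = P·[1/(A₁E₁) + 1/(A₂E₂)].
|α₁ − α₂|·ΔT = 7.4×10⁻⁶ × 105 = 0.000777.
1/(A₁E₁) + 1/(A₂E₂) = 1/(825×108×10³) + 1/(2025×112×10³) = 1.563×10⁻⁸ N⁻¹.
So P = 0.000777 / 1.563×10⁻⁸ = 49.7 kN.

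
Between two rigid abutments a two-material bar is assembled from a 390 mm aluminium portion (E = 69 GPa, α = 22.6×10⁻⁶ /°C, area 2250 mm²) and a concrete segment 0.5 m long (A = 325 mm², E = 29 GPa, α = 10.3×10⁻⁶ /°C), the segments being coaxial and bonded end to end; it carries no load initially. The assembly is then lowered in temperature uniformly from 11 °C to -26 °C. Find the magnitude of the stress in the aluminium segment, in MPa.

σ ≈ 4.13 MPa (tensile)

Free thermal contraction of the whole bar: Σ αᵢΔT Lᵢ = 22.6×10⁻⁶×37×390 + 10.3×10⁻⁶×37×500 = 0.5167 mm.
The walls prevent any net length change, so an axial force P (same in every segment) develops. Compatibility: P · Σ Lᵢ/(AᵢEᵢ) = δ_free.
The series flexibility is Σ Lᵢ/(AᵢEᵢ) = 390/(2250×69×10³) + 500/(325×29×10³) = 5.556×10⁻⁵ mm/N.
P = 0.5167 / 5.556×10⁻⁵ = 9299 N = 9.299 kN, tensile.
σ_{aluminium} = P / A = 9299 / 2250 = 4.133 MPa.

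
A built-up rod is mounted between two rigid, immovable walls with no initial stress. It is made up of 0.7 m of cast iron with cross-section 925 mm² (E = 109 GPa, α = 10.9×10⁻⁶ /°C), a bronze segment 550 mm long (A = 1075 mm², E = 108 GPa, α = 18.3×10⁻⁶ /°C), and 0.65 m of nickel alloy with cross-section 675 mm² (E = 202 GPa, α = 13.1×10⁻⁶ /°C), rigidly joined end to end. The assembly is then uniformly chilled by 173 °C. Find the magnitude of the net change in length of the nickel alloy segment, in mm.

|ΔL| ≈ 0.159 mm

Free thermal contraction of the whole bar: Σ αᵢΔT Lᵢ = 10.9×10⁻⁶×173×700 + 18.3×10⁻⁶×173×550 + 13.1×10⁻⁶×173×650 = 4.534 mm.
The rigid supports impose zero overall length change; the single axial force P common to all segments must satisfy P Σ Lᵢ/(AᵢEᵢ) = δ_free.
The series flexibility is Σ Lᵢ/(AᵢEᵢ) = 700/(925×109×10³) + 550/(1075×108×10³) + 650/(675×202×10³) = 1.645×10⁻⁵ mm/N.
P = 4.534 / 1.645×10⁻⁵ = 275700 N = 275.7 kN, tensile.
For the nickel alloy segment, free thermal change = 13.1×10⁻⁶×173×650 = 1.473 mm and elastic change from P = 275700×650/(675×202×10³) = 1.314 mm; these oppose, so the net change is 0.159 mm (segment shortens).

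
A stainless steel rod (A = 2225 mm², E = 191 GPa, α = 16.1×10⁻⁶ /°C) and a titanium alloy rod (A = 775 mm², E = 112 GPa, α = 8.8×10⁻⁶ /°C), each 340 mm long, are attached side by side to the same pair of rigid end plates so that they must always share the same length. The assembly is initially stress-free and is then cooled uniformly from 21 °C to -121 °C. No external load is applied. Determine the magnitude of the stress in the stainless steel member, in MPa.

σ ≈ 33.6 MPa (tensile)

Both members must finish at the same length. With the larger α, the stainless steel tends to over-contract; the plates restrain it, putting the stainless steel in tension and the titanium alloy in compression. With no external load the two internal forces are equal and opposite, magnitude P.
Setting the final lengths equal and cancelling L: (α₁ − α₂)ΔT = P/(A₁E₁) + P/(A₂E₂).
|α₁ − α₂|·ΔT = 7.3×10⁻⁶ × 142 = 0.001037.
1/(A₁E₁) + 1/(A₂E₂) = 1/(2225×191×10³) + 1/(775×112×10³) = 1.387×10⁻⁸ N⁻¹.
P = 0.001037 / 1.387×10⁻⁸ = 74720 N = 74.72 kN.
σ_{stainless steel} = P/A₁ = 74720/2225 = 33.58 MPa, tensile.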